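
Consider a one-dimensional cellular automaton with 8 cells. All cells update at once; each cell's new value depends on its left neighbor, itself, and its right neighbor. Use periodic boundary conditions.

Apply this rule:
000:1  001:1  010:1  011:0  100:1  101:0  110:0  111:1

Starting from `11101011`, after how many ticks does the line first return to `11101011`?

4

11001001
10111110
10011100
11101011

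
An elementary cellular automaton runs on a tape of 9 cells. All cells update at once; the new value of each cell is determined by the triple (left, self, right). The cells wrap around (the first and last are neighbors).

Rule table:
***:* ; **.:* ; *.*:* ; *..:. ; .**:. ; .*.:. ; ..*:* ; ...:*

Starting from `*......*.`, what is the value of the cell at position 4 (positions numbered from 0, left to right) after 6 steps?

.

..*****.*
.*.*****.
*.*.****.
.*.*.****
*.*.*.***
**.*.*.**
position 4 holds .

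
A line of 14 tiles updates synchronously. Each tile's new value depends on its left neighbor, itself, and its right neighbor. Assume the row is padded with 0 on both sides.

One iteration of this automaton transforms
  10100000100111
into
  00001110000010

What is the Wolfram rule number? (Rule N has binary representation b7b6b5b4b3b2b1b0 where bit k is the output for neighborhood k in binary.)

position 12: 111 → 1  (bit 7 = 1)
position 13: 110 → 0  (bit 6 = 0)
position 1: 101 → 0  (bit 5 = 0)
position 3: 100 → 0  (bit 4 = 0)
position 11: 011 → 0  (bit 3 = 0)
position 0: 010 → 0  (bit 2 = 0)
position 7: 001 → 0  (bit 1 = 0)
position 4: 000 → 1  (bit 0 = 1)
bits b7..b0 = 10000001 = 129

129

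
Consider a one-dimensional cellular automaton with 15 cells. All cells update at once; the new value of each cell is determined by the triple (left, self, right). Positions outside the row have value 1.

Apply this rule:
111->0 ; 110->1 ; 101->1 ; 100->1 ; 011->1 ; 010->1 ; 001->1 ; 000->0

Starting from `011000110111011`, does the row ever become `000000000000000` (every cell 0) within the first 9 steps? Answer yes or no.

111101111101110
000111000111011
101101101101110
111111111111011
000000000001110
100000000011011
110000000111110
011000001100011
111100011110110
step 9 is 111100011110110, still not uniform 0

no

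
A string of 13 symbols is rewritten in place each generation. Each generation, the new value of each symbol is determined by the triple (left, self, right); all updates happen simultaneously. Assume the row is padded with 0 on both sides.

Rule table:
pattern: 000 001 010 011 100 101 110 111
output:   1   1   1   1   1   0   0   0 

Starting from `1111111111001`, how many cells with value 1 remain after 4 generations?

generation 1: 1000000000111
generation 2: 1111111111100
generation 3: 1000000000011
generation 4: 1111111111110
count of 1: 12

12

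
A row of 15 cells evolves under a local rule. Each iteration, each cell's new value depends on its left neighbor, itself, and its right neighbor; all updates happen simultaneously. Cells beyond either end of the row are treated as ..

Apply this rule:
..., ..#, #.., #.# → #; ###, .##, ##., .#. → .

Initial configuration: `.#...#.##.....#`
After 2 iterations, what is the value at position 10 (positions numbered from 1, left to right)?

#.###.#..#####.
.#...#.##.....#
position 10 holds .

.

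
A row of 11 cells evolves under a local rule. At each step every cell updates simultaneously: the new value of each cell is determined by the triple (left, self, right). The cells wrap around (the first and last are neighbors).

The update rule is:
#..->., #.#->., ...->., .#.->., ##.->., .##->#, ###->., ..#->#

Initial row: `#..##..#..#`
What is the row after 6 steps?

.#..##..##.

..##..#..##
.##..#..##.
##..#..##..
#..#..##..#
..#..##..##
.#..##..##.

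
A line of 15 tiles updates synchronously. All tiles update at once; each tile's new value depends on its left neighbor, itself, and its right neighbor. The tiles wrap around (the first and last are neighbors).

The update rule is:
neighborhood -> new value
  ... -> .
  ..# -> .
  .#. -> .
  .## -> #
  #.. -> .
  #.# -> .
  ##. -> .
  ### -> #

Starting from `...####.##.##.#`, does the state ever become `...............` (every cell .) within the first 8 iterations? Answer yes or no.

iteration 1: ...###..#..#...
iteration 2: ...##..........
iteration 3: ...#...........
iteration 4: ...............
all cells are . at iteration 4

yes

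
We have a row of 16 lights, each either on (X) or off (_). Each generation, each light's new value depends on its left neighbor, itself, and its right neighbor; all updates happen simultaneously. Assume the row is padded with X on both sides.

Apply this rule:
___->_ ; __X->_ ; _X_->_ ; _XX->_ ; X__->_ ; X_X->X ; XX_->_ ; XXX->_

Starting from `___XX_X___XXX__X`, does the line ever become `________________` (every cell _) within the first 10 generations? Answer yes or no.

yes

_____X__________
________________
all cells are _ at generation 2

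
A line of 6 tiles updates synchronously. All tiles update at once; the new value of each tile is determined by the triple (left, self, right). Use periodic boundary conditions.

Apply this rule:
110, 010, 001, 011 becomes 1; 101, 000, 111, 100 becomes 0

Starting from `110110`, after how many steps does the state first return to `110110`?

110110

1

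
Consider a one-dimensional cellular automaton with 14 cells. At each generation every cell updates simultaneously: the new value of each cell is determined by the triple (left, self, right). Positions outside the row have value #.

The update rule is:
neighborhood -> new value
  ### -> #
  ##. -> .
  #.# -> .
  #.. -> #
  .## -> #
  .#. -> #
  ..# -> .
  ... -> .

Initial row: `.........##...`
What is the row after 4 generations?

.#.#.....#.##.

generation 1: #........#.#..
generation 2: .#.......#.##.
generation 3: .##......#.#..
generation 4: .#.#.....#.##.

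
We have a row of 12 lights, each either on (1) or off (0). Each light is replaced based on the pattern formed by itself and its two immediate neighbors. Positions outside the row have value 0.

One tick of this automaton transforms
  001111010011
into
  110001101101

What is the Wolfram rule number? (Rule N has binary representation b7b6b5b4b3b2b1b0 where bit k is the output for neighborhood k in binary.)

position 3: 111 → 0  (bit 7 = 0)
position 5: 110 → 1  (bit 6 = 1)
position 6: 101 → 1  (bit 5 = 1)
position 8: 100 → 1  (bit 4 = 1)
position 2: 011 → 0  (bit 3 = 0)
position 7: 010 → 0  (bit 2 = 0)
position 1: 001 → 1  (bit 1 = 1)
position 0: 000 → 1  (bit 0 = 1)
bits b7..b0 = 01110011 = 115

115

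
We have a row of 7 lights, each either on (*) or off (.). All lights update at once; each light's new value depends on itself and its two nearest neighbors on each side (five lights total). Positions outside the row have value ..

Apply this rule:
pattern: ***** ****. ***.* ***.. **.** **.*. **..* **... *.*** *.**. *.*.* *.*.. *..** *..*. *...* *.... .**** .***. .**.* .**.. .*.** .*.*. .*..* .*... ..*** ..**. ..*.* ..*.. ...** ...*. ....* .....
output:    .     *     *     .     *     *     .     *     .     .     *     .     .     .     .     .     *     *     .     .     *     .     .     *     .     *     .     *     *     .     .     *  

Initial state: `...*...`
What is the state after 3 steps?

*.....*

*..**.*
*..*.*.
*.....*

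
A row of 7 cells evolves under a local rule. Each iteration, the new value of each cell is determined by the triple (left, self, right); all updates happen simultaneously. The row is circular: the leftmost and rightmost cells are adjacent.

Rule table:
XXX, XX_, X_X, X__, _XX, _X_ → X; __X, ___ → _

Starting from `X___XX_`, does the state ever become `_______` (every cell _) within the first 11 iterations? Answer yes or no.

iteration 1: XX__XXX
iteration 2: XXX_XXX
iteration 3: XXXXXXX
iteration 4: XXXXXXX  (fixed point — unchanged through iteration 11)
iteration 11 is XXXXXXX, still not uniform _

no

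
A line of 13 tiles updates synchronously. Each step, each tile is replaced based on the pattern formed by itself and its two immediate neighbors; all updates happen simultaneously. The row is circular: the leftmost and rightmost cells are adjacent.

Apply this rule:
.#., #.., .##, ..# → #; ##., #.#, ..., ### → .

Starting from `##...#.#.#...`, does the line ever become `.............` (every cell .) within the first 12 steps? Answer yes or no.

no

#.#.##.#.##.#
..#.#..#.#..#
###.####.####
....#....#...
...###..###..
..##..###..#.
.##.###..####
.#..#..###...
########..#..
#.......#####
.#.....##....
###...##.#...
step 12 is ###...##.#..., still not uniform .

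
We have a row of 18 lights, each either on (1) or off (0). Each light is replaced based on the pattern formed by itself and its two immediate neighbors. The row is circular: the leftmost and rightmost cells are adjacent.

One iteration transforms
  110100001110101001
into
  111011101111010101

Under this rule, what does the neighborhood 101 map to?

At position 2 the neighborhood is 101; the next row has 1 there.

1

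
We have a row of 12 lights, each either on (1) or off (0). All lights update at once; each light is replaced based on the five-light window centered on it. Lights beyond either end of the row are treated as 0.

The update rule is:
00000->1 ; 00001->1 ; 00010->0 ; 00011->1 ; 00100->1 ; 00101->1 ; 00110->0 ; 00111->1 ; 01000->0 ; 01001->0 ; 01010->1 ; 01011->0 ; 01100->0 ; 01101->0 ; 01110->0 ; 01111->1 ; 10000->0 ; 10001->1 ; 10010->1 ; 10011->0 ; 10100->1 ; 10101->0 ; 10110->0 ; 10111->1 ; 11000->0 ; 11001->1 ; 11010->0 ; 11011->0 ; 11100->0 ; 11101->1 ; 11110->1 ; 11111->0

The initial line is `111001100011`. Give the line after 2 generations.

101100110000

100100001100
101100110000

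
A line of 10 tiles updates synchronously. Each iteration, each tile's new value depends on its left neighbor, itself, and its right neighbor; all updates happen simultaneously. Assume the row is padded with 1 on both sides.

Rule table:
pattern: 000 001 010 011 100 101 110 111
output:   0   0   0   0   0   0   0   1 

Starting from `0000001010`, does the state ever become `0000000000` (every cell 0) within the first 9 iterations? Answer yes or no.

0000000000
all cells are 0 at iteration 1

yes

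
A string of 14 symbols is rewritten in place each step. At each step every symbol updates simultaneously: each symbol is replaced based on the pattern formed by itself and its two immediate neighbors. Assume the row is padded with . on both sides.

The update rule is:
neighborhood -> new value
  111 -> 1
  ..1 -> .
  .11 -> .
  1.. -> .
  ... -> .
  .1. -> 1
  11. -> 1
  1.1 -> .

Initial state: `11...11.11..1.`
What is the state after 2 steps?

.1....1..1..1.

.1....1..1..1.
.1....1..1..1.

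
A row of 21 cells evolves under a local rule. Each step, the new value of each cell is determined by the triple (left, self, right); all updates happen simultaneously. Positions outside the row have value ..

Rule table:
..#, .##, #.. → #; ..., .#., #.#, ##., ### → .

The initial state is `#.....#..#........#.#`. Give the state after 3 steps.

.#...#.##.#......#...
#.#.#..#...#....#.#..
.....##.#.#.#..#...#.

.....##.#.#.#..#...#.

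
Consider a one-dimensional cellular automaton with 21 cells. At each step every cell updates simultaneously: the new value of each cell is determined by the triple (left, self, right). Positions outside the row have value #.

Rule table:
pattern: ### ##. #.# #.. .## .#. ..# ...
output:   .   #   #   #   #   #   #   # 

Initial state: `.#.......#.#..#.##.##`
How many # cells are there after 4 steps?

####################.
...................##
####################.  (repeats step 1; period 2)
step 4: ...................##
count of #: 2

2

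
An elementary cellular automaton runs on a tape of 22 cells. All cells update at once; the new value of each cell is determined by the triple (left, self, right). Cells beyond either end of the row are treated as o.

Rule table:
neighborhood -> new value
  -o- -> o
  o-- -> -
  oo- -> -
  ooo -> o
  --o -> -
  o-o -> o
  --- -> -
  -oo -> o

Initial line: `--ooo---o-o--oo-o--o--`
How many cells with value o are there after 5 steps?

step 1: --oo----ooo--o-oo--o--
step 2: --o-----oo---ooo---o--
step 3: --o-----o----oo----o--
step 4: --o-----o----o-----o--
step 5: --o-----o----o-----o--
count of o: 4

4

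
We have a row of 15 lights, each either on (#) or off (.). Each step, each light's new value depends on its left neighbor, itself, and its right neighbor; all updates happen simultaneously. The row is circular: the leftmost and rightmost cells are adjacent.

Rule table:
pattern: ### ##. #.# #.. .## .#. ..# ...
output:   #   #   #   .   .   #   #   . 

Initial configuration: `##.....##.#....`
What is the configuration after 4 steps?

##.###.#######.

step 1: .#....#.###...#
step 2: ##...###.##..##
step 3: ##..#.###.#.#.#
step 4: ##.###.#######.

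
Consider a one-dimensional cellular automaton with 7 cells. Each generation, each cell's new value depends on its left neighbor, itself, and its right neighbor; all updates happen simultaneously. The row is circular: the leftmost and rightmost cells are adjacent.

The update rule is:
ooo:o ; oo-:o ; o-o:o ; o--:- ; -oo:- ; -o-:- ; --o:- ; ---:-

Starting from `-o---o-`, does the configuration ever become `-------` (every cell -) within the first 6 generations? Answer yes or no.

yes

-------
all cells are - at generation 1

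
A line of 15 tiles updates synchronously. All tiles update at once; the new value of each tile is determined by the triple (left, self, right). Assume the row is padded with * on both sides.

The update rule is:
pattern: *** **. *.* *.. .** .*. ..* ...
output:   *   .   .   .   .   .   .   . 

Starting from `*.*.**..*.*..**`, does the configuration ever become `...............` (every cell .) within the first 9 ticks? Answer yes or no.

yes

..............*
...............
all cells are . at tick 2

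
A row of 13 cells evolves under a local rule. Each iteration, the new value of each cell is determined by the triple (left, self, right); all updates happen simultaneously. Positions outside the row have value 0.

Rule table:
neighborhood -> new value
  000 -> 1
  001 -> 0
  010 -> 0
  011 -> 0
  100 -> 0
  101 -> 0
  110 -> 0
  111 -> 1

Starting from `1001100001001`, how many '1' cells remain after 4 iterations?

0000001100000
1111100001111
0111001100110
0010000000000
count of 1: 1

1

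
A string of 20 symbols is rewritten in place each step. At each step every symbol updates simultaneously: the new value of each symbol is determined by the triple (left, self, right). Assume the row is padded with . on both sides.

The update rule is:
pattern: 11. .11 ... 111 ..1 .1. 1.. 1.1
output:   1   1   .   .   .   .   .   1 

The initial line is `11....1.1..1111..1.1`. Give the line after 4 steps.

11..................

11.....1...1..1...1.
11..................
11..................  (fixed point — unchanged through step 4)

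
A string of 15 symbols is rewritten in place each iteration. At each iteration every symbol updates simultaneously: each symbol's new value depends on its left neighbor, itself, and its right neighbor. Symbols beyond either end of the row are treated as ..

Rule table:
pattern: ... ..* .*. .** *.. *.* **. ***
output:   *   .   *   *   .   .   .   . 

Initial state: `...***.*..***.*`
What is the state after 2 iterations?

*..*.*.*..*.*.*

**.*...*..*...*
*..*.*.*..*.*.*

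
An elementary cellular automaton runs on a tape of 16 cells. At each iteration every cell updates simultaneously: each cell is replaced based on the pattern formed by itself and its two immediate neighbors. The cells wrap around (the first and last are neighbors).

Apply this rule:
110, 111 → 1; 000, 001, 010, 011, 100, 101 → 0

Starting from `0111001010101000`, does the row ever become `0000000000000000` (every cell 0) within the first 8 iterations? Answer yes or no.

0011000000000000
0001000000000000
0000000000000000
all cells are 0 at iteration 3

yes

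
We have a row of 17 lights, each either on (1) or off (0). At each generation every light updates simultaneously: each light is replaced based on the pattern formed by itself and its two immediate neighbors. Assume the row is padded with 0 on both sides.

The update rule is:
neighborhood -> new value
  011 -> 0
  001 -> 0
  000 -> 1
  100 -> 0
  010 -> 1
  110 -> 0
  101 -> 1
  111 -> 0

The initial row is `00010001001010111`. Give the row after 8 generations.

00011111000000011

generation 1: 11010101001111000
generation 2: 00111111000000011
generation 3: 10000000011111000
generation 4: 10111111000000011
generation 5: 11000000011111000
generation 6: 00011111000000011
generation 7: 11000000011111000  (repeats generation 5; period 2)
generation 8: 00011111000000011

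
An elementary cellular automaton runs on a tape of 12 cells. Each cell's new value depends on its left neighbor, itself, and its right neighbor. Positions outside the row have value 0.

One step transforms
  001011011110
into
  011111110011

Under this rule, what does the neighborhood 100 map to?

At position 11 the neighborhood is 100; the next row has 1 there.

1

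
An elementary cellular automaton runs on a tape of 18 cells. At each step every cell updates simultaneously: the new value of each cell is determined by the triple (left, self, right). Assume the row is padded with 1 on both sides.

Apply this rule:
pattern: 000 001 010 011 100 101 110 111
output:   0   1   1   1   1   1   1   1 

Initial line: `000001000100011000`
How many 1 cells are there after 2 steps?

17

step 1: 100011101110111101
step 2: 110111111111111111
count of 1: 17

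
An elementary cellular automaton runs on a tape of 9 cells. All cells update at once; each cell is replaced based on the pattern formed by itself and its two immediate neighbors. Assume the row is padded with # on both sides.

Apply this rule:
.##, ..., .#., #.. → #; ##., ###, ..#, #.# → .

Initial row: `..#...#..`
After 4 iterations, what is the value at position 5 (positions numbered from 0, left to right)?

#.###.##.
..#...#..  (repeats iteration 0; period 2)
iteration 4: ..#...#..
position 5 holds .

.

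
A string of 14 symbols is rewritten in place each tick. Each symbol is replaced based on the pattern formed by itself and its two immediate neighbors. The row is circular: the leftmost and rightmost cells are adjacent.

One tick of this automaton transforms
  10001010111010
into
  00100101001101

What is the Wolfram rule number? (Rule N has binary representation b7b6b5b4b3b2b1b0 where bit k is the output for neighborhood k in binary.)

97

position 9: 111 → 0  (bit 7 = 0)
position 10: 110 → 1  (bit 6 = 1)
position 5: 101 → 1  (bit 5 = 1)
position 1: 100 → 0  (bit 4 = 0)
position 8: 011 → 0  (bit 3 = 0)
position 0: 010 → 0  (bit 2 = 0)
position 3: 001 → 0  (bit 1 = 0)
position 2: 000 → 1  (bit 0 = 1)
bits b7..b0 = 01100001 = 97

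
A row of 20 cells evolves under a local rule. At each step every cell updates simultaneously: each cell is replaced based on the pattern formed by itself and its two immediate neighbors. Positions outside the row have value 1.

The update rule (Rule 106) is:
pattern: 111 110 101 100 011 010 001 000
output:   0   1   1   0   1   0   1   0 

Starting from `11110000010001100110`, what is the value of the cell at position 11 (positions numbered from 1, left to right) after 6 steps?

1

00010000100011101111
00100001000110111000
01000010001111101001
10000100011000110011
10001000111001110110
10010001101011011111
position 11 holds 1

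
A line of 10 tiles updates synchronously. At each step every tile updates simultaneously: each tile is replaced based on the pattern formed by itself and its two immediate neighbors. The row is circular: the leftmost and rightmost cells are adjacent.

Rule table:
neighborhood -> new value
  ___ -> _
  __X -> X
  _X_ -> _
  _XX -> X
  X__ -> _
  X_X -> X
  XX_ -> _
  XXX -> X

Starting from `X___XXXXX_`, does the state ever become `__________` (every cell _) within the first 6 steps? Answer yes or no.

no

step 1: ___XXXXX_X
step 2: __XXXXX_X_
step 3: _XXXXX_X__
step 4: XXXXX_X___
step 5: XXXX_X___X
step 6: XXX_X___XX
step 6 is XXX_X___XX, still not uniform _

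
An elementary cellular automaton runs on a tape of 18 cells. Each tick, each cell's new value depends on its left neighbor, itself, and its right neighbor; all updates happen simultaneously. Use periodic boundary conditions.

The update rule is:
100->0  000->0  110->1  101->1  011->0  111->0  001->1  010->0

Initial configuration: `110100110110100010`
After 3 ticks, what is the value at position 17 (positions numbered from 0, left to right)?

011001011011000101
101010101101001010
010101010110010101
position 17 holds 1

1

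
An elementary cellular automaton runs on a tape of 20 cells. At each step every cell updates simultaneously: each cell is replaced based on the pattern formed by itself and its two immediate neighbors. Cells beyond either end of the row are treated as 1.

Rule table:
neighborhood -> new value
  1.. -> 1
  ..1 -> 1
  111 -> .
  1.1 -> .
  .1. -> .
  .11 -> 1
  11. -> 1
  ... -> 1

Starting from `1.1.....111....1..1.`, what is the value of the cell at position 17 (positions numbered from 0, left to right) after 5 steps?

1

step 1: 1..111111.11111.11..
step 2: 1111....1.1...1.1111
step 3: ...11111...111..1...
step 4: 1111...11111.111.111
step 5: ...11111...1.1.1.1..
position 17 holds 1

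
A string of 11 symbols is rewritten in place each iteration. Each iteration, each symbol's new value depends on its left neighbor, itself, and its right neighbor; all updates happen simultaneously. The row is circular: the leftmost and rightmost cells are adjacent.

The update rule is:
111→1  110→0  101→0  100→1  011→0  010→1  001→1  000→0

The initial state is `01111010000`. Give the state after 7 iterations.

10110011000
10001100101
01010011100
11011101010
00001001010
00011111011
10101110000

10101110000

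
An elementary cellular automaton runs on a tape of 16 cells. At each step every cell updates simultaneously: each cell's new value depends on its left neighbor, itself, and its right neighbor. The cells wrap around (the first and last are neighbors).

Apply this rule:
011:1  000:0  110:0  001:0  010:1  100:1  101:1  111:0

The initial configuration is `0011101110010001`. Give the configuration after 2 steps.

1010011001011001
0111010101110101

0111010101110101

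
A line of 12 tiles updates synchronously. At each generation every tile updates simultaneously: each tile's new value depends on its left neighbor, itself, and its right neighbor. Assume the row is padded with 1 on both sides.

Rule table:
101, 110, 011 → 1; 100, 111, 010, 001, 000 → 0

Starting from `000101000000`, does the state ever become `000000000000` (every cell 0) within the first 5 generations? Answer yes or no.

yes

000010000000
000000000000
all cells are 0 at generation 2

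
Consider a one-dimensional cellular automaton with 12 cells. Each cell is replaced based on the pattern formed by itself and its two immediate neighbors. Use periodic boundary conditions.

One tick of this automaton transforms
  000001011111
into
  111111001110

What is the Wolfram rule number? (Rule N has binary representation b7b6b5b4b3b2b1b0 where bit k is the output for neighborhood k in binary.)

position 8: 111 → 1  (bit 7 = 1)
position 11: 110 → 0  (bit 6 = 0)
position 6: 101 → 0  (bit 5 = 0)
position 0: 100 → 1  (bit 4 = 1)
position 7: 011 → 0  (bit 3 = 0)
position 5: 010 → 1  (bit 2 = 1)
position 4: 001 → 1  (bit 1 = 1)
position 1: 000 → 1  (bit 0 = 1)
bits b7..b0 = 10010111 = 151

151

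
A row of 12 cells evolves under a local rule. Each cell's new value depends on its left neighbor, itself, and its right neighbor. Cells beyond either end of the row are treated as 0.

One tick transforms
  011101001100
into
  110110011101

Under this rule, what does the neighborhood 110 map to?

At position 3 the neighborhood is 110; the next row has 1 there.

1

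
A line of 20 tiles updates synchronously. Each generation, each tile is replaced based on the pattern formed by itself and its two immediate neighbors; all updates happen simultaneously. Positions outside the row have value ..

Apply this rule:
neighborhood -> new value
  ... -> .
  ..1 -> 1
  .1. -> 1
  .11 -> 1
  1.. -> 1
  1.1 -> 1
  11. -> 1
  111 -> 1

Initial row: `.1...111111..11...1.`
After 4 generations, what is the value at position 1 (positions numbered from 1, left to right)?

111.111111111111.111
11111111111111111111
11111111111111111111  (fixed point — unchanged through generation 4)
position 1 holds 1

1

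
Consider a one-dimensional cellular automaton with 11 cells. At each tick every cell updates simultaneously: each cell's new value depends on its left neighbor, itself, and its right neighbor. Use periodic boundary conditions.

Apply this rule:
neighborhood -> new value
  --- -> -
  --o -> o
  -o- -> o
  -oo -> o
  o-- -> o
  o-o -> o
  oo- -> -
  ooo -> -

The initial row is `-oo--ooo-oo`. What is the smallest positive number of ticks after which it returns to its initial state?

tick 1: oo-ooo--oo-
tick 2: o-oo--ooo-o
tick 3: -oo-ooo--oo
tick 4: oo-oo--ooo-
tick 5: o-oo-ooo--o
tick 6: -oo-oo--ooo
tick 7: oo-oo-ooo--
tick 8: o-oo-oo--oo
tick 9: -oo-oo-ooo-
tick 10: oo-oo-oo--o
tick 11: --oo-oo-ooo
tick 12: ooo-oo-oo--
tick 13: o--oo-oo-oo
tick 14: -ooo-oo-oo-
tick 15: oo--oo-oo-o
tick 16: --ooo-oo-oo
tick 17: ooo--oo-oo-
tick 18: o--ooo-oo-o
tick 19: -ooo--oo-oo
tick 20: oo--ooo-oo-
tick 21: o-ooo--oo-o
tick 22: -oo--ooo-oo

22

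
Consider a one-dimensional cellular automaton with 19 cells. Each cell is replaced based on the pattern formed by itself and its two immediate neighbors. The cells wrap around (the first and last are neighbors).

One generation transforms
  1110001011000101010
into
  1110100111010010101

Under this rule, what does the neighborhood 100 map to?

0

At position 3 the neighborhood is 100; the next row has 0 there.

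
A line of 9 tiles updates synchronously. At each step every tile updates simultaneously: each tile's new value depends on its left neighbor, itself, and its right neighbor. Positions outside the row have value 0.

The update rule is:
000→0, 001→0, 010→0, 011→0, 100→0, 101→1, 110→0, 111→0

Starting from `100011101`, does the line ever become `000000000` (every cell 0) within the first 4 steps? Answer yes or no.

yes

000000010
000000000
all cells are 0 at step 2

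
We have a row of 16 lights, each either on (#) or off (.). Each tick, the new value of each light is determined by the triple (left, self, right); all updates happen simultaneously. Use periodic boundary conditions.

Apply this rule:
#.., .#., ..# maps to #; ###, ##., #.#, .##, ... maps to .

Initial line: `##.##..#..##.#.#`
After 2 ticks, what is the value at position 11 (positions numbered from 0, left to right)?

.....#####...#..
....#.....#.###.
position 11 holds .

.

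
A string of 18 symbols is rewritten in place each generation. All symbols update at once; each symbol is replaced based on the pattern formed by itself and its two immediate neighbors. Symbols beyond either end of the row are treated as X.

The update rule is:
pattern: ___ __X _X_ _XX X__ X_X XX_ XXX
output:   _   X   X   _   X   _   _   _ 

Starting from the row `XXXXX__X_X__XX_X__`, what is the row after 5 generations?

_XX__XXX_XXX_____X

generation 1: _____XXX_XXX___XXX
generation 2: X___X_______X_X___
generation 3: _X_XXX_____XX_XX_X
generation 4: _X____X___X_______
generation 5: _XX__XXX_XXX_____X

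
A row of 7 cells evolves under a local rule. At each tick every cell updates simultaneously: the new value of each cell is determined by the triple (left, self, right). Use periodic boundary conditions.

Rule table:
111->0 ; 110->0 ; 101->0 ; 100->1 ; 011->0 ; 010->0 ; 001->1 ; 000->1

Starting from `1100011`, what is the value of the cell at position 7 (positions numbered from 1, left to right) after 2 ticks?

0011100
1100011
position 7 holds 1

1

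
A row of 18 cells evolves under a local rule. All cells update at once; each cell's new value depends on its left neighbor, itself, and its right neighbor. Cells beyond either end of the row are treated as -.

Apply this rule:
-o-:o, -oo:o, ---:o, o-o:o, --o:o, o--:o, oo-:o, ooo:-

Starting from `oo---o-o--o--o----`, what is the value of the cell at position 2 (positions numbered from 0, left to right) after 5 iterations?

iteration 1: oooooooooooooooooo
iteration 2: o----------------o
iteration 3: oooooooooooooooooo  (repeats iteration 1; period 2)
iteration 5: oooooooooooooooooo
position 2 holds o

o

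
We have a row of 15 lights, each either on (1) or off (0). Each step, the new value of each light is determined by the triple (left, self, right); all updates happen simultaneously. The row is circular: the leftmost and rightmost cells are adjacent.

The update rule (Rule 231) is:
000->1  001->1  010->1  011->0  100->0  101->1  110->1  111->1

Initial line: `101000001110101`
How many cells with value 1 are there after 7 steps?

12

111011110111110
011101111011111
101110111101111
110111011110111
111011101111011
111101110111101
111110111011110
count of 1: 12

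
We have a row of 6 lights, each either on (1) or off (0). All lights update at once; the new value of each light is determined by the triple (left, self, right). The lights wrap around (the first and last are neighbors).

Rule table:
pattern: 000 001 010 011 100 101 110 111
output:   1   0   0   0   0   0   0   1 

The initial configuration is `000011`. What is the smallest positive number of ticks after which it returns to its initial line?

2

011000
000011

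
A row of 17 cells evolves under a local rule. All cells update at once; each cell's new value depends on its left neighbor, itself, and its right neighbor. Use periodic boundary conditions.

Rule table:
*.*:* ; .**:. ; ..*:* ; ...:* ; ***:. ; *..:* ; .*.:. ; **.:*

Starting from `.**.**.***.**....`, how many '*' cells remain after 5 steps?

*.**.**..**.*****
**.**.***.**.....
.**.**..**.******
*.**.***.**.....*
**.**..**.******.
count of *: 12

12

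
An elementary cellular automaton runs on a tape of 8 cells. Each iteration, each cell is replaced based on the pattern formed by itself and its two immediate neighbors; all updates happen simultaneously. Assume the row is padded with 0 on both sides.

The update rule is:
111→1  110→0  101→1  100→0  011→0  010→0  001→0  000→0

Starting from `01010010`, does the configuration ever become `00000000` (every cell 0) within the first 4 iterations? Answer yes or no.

00100000
00000000
all cells are 0 at iteration 2

yes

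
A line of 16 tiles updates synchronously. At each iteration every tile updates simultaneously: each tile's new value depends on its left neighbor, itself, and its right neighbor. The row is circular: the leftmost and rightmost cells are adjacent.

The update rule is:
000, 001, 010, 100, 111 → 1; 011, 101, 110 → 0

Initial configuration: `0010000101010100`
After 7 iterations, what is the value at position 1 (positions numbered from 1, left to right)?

1

iteration 1: 1111111101010111
iteration 2: 1111111001010011
iteration 3: 1111110111011101
iteration 4: 1111100010001000
iteration 5: 0111011111111111
iteration 6: 0010001111111110
iteration 7: 1111110111111101
position 1 holds 1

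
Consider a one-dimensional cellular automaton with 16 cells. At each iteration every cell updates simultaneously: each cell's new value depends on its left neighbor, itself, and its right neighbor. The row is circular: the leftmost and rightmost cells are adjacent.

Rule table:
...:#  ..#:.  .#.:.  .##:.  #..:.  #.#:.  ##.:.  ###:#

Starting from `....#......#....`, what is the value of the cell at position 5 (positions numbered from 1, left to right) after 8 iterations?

iteration 1: ###...####...###
iteration 2: ##..#..##..#..##
iteration 3: #..............#
iteration 4: ..############..
iteration 5: #..##########..#
iteration 6: ....########....
iteration 7: ###..######..###
iteration 8: ##....####....##
position 5 holds .

.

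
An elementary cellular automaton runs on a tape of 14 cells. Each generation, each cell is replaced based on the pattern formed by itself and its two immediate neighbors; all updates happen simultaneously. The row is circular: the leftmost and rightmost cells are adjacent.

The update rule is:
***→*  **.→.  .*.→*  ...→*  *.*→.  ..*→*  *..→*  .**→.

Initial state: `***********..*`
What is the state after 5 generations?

***.**.***.**.

**********.**.
.********.....
*.******.*****
...****...****
***.**.***.**.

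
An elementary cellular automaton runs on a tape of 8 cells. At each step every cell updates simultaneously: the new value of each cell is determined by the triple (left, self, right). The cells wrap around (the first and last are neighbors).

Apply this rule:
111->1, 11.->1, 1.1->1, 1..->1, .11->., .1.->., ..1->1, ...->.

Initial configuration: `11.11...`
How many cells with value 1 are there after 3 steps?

step 1: .11.11.1
step 2: 1.11.11.
step 3: .1.11.11
count of 1: 5

5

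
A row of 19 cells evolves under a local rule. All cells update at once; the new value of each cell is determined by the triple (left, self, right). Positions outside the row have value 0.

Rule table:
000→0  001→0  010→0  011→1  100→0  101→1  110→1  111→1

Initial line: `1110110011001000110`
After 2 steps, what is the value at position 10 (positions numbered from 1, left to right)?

1111110011000000110
1111110011000000110
position 10 holds 1

1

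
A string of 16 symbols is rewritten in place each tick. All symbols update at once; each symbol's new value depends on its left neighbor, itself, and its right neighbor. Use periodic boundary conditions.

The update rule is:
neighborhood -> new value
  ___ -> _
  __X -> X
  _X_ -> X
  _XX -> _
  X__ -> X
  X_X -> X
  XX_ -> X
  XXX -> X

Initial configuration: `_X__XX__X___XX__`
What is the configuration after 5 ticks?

XXXX_XXXXX_X_XX_
_XXXX_XXXXXXX_XX
X_XXXX_XXXXXXX_X
XX_XXXX_XXXXXXX_
_XX_XXXX_XXXXXXX

_XX_XXXX_XXXXXXX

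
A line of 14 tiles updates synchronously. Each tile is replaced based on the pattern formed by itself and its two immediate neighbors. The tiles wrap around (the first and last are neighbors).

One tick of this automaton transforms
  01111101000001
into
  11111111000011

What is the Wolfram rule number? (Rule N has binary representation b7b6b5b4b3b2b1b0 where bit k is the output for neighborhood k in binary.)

position 2: 111 → 1  (bit 7 = 1)
position 5: 110 → 1  (bit 6 = 1)
position 0: 101 → 1  (bit 5 = 1)
position 8: 100 → 0  (bit 4 = 0)
position 1: 011 → 1  (bit 3 = 1)
position 7: 010 → 1  (bit 2 = 1)
position 12: 001 → 1  (bit 1 = 1)
position 9: 000 → 0  (bit 0 = 0)
bits b7..b0 = 11101110 = 238

238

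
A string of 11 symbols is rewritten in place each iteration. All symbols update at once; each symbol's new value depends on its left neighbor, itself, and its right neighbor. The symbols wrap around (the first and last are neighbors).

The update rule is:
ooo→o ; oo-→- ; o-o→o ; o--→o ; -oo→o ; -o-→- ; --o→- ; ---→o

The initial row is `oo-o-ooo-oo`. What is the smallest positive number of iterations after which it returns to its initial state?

11

iteration 1: o-o-ooo-ooo
iteration 2: -o-ooo-oooo
iteration 3: o-ooo-oooo-
iteration 4: -ooo-oooo-o
iteration 5: ooo-oooo-o-
iteration 6: oo-oooo-o-o
iteration 7: o-oooo-o-oo
iteration 8: -oooo-o-ooo
iteration 9: oooo-o-ooo-
iteration 10: ooo-o-ooo-o
iteration 11: oo-o-ooo-oo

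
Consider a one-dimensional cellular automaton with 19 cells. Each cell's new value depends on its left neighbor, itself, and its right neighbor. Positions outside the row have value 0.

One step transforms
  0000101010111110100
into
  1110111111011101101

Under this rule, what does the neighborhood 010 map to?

At position 4 the neighborhood is 010; the next row has 1 there.

1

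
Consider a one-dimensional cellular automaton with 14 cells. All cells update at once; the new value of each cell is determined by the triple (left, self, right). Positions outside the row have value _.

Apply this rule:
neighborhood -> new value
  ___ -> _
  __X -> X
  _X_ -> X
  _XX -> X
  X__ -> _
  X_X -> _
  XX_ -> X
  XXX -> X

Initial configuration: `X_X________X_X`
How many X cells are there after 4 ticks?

tick 1: X_X_______XX_X
tick 2: X_X______XXX_X
tick 3: X_X_____XXXX_X
tick 4: X_X____XXXXX_X
count of X: 8

8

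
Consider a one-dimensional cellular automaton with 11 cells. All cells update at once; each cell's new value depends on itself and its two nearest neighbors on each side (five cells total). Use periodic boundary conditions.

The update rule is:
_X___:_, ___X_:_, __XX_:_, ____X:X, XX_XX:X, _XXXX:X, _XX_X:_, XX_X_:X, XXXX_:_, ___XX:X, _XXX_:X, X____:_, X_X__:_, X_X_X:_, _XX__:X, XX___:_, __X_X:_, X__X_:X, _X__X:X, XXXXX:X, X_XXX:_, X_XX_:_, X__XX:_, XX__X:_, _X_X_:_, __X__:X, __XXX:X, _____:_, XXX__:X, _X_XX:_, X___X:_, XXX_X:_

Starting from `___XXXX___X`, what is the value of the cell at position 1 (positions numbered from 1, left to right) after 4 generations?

X

generation 1: __XXX_X___X
generation 2: X_XX_X____X
generation 3: _X__X___XX_
generation 4: XXXXX__X_X_
position 1 holds X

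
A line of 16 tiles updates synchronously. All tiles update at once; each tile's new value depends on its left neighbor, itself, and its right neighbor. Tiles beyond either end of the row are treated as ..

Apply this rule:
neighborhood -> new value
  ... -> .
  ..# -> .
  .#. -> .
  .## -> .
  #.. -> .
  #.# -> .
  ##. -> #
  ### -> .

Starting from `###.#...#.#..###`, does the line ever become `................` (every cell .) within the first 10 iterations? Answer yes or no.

yes

iteration 1: ..#............#
iteration 2: ................
all cells are . at iteration 2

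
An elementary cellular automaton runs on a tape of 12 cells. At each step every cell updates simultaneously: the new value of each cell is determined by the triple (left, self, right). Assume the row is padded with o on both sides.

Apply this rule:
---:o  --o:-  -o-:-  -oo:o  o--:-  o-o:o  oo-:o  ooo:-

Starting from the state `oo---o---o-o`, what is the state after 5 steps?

-o-o---o--oo
o-o--o----o-
oo-----oo--o
-o-ooo-oo--o
o-oo-oooo--o

o-oo-oooo--o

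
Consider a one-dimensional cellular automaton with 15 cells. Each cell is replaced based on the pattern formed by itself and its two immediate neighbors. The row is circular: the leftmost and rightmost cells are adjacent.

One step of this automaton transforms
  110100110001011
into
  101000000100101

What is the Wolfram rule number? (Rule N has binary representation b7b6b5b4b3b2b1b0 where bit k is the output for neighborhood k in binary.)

position 0: 111 → 1  (bit 7 = 1)
position 1: 110 → 0  (bit 6 = 0)
position 2: 101 → 1  (bit 5 = 1)
position 4: 100 → 0  (bit 4 = 0)
position 6: 011 → 0  (bit 3 = 0)
position 3: 010 → 0  (bit 2 = 0)
position 5: 001 → 0  (bit 1 = 0)
position 9: 000 → 1  (bit 0 = 1)
bits b7..b0 = 10100001 = 161

161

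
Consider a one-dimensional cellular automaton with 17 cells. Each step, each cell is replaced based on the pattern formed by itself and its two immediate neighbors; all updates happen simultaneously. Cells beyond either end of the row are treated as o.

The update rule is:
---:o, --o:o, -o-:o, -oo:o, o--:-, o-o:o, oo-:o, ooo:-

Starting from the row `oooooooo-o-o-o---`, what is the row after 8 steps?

step 1: -------ooooooo-oo
step 2: -ooooooo-----ooo-
step 3: oo-----o-ooooo-oo
step 4: -o-ooooooo---ooo-
step 5: oooo-----o-ooo-oo
step 6: ---o-ooooooo-ooo-
step 7: -ooooo-----ooo-oo
step 8: oo---o-ooooo-ooo-

oo---o-ooooo-ooo-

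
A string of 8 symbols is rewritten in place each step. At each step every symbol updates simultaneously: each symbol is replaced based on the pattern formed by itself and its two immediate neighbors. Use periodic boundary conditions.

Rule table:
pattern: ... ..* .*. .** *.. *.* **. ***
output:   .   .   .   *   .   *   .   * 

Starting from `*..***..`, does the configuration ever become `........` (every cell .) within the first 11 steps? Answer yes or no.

yes

step 1: ...**...
step 2: ...*....
step 3: ........
all cells are . at step 3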